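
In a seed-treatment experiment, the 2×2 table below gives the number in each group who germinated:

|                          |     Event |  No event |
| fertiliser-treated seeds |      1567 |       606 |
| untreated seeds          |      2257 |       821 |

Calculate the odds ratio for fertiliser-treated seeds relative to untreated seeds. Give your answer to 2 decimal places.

0.94

odds, fertiliser-treated seeds = 1567/606 = 2.5858
odds, untreated seeds = 2257/821 = 2.7491
OR = 2.5858 / 2.7491 = 0.94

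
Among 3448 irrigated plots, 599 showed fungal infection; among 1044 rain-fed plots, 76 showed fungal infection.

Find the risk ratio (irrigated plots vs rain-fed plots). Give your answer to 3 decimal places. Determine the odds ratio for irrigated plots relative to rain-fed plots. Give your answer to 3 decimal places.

risk, irrigated plots = 599/3448 = 0.1737
risk, rain-fed plots = 76/1044 = 0.0728
RR = 0.1737 / 0.0728 = 2.386
OR = (599 × 968) / (2849 × 76) = 579832/216524 ≈ 2.678

RR = 2.386; OR = 2.678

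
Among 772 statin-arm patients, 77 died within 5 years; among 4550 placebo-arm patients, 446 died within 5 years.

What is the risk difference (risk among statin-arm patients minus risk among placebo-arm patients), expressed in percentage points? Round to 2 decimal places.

risk, statin-arm patients = 77/772 = 0.0997
risk, placebo-arm patients = 446/4550 = 0.0980
risk difference = 0.0997 − 0.0980 = 0.0017 → 0.17 percentage points

RD = 0.17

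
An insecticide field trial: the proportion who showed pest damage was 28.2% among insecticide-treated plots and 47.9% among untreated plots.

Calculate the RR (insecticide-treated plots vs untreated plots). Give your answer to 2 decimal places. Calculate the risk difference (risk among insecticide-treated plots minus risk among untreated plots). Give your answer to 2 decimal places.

RR = 0.2820 / 0.4790 = 0.59
risk difference = 0.2820 − 0.4790 = -0.20

RR = 0.59; RD = -0.20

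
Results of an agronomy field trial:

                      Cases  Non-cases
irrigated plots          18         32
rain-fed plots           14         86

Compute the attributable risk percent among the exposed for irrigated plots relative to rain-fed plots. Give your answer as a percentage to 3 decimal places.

61.111%

risk, irrigated plots = 18/50 = 0.3600
risk, rain-fed plots = 14/100 = 0.1400
AR% = (0.3600 − 0.1400) / 0.3600 = 0.6111 → 61.111%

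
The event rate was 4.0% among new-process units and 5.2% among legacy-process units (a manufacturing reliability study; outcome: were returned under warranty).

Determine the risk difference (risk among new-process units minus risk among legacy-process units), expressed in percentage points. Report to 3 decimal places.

RD: -1.200

risk difference = 0.04000 − 0.05200 = -0.01200 → -1.200 percentage points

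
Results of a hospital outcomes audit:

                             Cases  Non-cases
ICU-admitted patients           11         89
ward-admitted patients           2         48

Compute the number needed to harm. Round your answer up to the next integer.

15

risk, ICU-admitted patients = 11/100 = 0.110000
risk, ward-admitted patients = 2/50 = 0.040000
absolute risk difference = 0.070000
1 / 0.070000 = 14.286 → round up → 15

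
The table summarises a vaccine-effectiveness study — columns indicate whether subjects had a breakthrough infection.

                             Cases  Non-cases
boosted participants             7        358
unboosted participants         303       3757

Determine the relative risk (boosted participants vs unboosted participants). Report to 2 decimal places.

RR = 0.26

risk, boosted participants = 7/365 = 0.01918
risk, unboosted participants = 303/4060 = 0.07463
RR = 0.01918 / 0.07463 = 0.26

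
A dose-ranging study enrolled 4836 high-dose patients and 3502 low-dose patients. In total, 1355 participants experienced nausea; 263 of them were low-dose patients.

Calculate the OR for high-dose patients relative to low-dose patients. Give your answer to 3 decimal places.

high-dose patients with the outcome: 1355 − 263 = 1092
high-dose patients without the outcome: 4836 − 1092 = 3744
low-dose patients without the outcome: 3502 − 263 = 3239
OR = (1092 × 3239) / (3744 × 263) = 3536988/984672 ≈ 3.592

OR ≈ 3.592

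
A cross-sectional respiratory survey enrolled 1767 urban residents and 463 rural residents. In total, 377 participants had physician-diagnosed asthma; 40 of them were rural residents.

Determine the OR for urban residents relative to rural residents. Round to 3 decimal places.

urban residents with the outcome: 377 − 40 = 337
urban residents without the outcome: 1767 − 337 = 1430
rural residents without the outcome: 463 − 40 = 423
OR = (337 × 423) / (1430 × 40) = 142551/57200 ≈ 2.492

OR: 2.492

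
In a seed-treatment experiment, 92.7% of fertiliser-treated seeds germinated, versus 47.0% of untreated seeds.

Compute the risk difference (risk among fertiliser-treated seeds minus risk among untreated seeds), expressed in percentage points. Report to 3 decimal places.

RD ≈ 45.700

risk difference = 0.9270 − 0.4700 = 0.4570 → 45.700 percentage points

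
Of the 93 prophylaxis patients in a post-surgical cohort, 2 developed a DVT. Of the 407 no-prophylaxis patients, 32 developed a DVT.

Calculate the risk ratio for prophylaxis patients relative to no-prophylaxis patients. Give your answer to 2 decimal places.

0.27

risk, prophylaxis patients = 2/93 = 0.02151
risk, no-prophylaxis patients = 32/407 = 0.07862
RR = 0.02151 / 0.07862 = 0.27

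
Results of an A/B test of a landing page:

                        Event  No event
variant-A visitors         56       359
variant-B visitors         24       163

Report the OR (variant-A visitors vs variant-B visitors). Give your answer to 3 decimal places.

OR = (56 × 163) / (359 × 24) = 9128/8616 ≈ 1.059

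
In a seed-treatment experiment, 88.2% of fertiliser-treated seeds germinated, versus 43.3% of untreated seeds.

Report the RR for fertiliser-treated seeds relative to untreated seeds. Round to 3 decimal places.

RR = 0.8820 / 0.4330 = 2.037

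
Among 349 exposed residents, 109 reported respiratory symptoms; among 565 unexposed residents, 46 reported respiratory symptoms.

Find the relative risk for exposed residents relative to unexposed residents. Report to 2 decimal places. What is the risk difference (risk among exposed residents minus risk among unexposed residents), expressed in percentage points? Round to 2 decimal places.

RR = 3.84; RD = 23.09

risk, exposed residents = 109/349 = 0.3123
risk, unexposed residents = 46/565 = 0.0814
RR = 0.3123 / 0.0814 = 3.84
risk difference = 0.3123 − 0.0814 = 0.2309 → 23.09 percentage points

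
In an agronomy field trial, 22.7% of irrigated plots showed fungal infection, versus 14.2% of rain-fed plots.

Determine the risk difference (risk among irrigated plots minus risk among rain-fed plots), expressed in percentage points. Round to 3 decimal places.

risk difference = 0.2270 − 0.1420 = 0.0850 → 8.500 percentage points

8.500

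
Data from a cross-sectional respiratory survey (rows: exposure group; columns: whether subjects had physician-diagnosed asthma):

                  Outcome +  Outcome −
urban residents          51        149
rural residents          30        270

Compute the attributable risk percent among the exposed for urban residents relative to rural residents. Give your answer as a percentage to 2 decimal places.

60.78%

risk, urban residents = 51/200 = 0.2550
risk, rural residents = 30/300 = 0.1000
AR% = (0.2550 − 0.1000) / 0.2550 = 0.6078 → 60.78%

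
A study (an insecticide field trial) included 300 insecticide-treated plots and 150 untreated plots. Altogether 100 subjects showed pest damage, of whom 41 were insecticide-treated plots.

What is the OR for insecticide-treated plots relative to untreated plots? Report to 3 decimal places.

insecticide-treated plots without the outcome: 300 − 41 = 259
untreated plots with the outcome: 100 − 41 = 59
untreated plots without the outcome: 150 − 59 = 91
OR = (41 × 91) / (259 × 59) = 3731/15281 ≈ 0.244

OR: 0.244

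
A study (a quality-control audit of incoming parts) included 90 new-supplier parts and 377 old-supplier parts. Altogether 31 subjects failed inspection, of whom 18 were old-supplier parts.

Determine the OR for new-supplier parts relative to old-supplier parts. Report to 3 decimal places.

OR ≈ 3.367

new-supplier parts with the outcome: 31 − 18 = 13
new-supplier parts without the outcome: 90 − 13 = 77
old-supplier parts without the outcome: 377 − 18 = 359
OR = (13 × 359) / (77 × 18) = 4667/1386 ≈ 3.367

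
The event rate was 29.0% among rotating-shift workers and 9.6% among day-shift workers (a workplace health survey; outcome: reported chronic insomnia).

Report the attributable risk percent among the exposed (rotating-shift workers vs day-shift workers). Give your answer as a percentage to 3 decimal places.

AR% = (0.2900 − 0.0960) / 0.2900 = 0.6690 → 66.897%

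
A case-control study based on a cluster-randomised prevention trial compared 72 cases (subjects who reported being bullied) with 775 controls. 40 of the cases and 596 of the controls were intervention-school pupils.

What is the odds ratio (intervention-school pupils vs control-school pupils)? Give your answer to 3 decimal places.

odds, intervention-school pupils = 40/596 = 0.0671
odds, control-school pupils = 32/179 = 0.1788
OR = 0.0671 / 0.1788 = 0.375

0.375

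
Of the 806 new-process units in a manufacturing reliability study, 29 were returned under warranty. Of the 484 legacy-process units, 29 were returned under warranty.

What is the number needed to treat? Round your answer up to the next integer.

NNT = 42

risk, new-process units = 29/806 = 0.035980
risk, legacy-process units = 29/484 = 0.059917
absolute risk difference = 0.023937
1 / 0.023937 = 41.776 → round up → 42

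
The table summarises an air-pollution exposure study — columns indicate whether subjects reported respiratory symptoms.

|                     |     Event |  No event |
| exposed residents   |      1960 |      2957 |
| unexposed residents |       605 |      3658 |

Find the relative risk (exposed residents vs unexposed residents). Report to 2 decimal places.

risk, exposed residents = 1960/4917 = 0.3986
risk, unexposed residents = 605/4263 = 0.1419
RR = 0.3986 / 0.1419 = 2.81

RR ≈ 2.81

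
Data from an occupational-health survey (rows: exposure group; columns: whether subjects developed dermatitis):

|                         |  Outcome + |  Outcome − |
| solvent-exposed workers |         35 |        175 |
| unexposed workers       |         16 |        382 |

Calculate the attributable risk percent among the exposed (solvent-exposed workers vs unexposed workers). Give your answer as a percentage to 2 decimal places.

75.88%

risk, solvent-exposed workers = 35/210 = 0.16667
risk, unexposed workers = 16/398 = 0.04020
AR% = (0.16667 − 0.04020) / 0.16667 = 0.7588 → 75.88%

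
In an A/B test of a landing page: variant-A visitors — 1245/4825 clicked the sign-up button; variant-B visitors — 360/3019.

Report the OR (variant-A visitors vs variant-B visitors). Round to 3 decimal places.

OR = (1245 × 2659) / (3580 × 360) = 3310455/1288800 ≈ 2.569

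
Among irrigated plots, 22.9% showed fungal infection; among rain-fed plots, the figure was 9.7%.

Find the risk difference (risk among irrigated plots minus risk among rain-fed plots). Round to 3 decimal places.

risk difference = 0.2290 − 0.0970 = 0.132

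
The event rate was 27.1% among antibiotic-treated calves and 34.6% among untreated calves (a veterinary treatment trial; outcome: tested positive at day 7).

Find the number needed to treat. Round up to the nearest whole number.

NNT: 14

absolute risk difference = 0.075000
1 / 0.075000 = 13.333 → round up → 14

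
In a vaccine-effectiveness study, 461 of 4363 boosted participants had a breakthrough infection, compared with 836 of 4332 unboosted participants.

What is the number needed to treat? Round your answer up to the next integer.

NNT: 12

risk, boosted participants = 461/4363 = 0.105661
risk, unboosted participants = 836/4332 = 0.192982
absolute risk difference = 0.087321
1 / 0.087321 = 11.452 → round up → 12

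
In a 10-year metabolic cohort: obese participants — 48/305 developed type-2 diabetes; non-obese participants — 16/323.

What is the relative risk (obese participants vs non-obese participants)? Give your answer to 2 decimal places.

RR ≈ 3.18

risk, obese participants = 48/305 = 0.15738
risk, non-obese participants = 16/323 = 0.04954
RR = 0.15738 / 0.04954 = 3.18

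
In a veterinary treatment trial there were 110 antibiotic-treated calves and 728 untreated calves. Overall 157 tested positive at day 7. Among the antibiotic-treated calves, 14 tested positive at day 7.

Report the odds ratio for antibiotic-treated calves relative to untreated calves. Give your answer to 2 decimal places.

OR = 0.60

antibiotic-treated calves without the outcome: 110 − 14 = 96
untreated calves with the outcome: 157 − 14 = 143
untreated calves without the outcome: 728 − 143 = 585
odds, antibiotic-treated calves = 14/96 = 0.1458
odds, untreated calves = 143/585 = 0.2444
OR = 0.1458 / 0.2444 = 0.60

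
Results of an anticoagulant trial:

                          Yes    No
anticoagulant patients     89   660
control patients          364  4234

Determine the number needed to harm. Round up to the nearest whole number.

risk, anticoagulant patients = 89/749 = 0.118825
risk, control patients = 364/4598 = 0.079165
absolute risk difference = 0.039660
1 / 0.039660 = 25.214 → round up → 26

NNH = 26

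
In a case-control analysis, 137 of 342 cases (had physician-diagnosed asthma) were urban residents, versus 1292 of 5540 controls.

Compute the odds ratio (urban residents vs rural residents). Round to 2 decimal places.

2.20

odds, urban residents = 137/1292 = 0.10604
odds, rural residents = 205/4248 = 0.04826
OR = 0.10604 / 0.04826 = 2.20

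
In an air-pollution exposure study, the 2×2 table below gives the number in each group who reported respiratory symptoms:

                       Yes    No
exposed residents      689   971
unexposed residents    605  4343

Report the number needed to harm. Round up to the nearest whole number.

4

risk, exposed residents = 689/1660 = 0.415060
risk, unexposed residents = 605/4948 = 0.122272
absolute risk difference = 0.292789
1 / 0.292789 = 3.415 → round up → 4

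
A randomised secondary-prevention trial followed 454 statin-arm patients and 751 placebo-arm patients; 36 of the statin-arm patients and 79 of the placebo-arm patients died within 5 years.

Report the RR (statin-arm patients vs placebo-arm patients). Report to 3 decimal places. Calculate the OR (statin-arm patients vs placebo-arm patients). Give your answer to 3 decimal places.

RR = 0.754; OR = 0.733

risk, statin-arm patients = 36/454 = 0.0793
risk, placebo-arm patients = 79/751 = 0.1052
RR = 0.0793 / 0.1052 = 0.754
OR = (36 × 672) / (418 × 79) = 24192/33022 ≈ 0.733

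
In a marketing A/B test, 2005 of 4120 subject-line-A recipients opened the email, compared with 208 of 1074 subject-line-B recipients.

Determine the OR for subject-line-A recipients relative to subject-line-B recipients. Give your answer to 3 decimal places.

OR = (2005 × 866) / (2115 × 208) = 1736330/439920 ≈ 3.947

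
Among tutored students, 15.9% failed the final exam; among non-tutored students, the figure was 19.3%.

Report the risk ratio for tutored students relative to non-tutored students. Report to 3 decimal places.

RR = 0.1590 / 0.1930 = 0.824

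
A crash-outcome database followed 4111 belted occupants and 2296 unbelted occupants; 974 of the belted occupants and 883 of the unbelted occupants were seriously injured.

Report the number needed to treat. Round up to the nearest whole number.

7

risk, belted occupants = 974/4111 = 0.236925
risk, unbelted occupants = 883/2296 = 0.384582
absolute risk difference = 0.147657
1 / 0.147657 = 6.772 → round up → 7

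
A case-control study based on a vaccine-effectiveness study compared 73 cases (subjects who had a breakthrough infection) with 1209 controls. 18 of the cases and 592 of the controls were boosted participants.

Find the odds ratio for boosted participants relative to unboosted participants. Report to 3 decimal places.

odds, boosted participants = 18/592 = 0.03041
odds, unboosted participants = 55/617 = 0.08914
OR = 0.03041 / 0.08914 = 0.341

OR = 0.341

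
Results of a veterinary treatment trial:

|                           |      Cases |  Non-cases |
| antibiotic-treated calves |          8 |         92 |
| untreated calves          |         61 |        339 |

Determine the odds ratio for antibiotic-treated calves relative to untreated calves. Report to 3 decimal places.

OR = (8 × 339) / (92 × 61) = 2712/5612 ≈ 0.483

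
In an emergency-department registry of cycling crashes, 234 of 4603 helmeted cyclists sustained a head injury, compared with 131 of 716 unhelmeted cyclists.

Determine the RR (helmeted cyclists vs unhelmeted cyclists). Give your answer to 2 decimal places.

0.28

risk, helmeted cyclists = 234/4603 = 0.0508
risk, unhelmeted cyclists = 131/716 = 0.1830
RR = 0.0508 / 0.1830 = 0.28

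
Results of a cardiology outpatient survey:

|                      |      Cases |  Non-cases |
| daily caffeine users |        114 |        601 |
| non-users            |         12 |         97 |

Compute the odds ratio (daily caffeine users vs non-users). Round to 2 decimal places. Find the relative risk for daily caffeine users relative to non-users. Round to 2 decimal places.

OR = 1.53; RR = 1.45

odds, daily caffeine users = 114/601 = 0.1897
odds, non-users = 12/97 = 0.1237
OR = 0.1897 / 0.1237 = 1.53
risk, daily caffeine users = 114/715 = 0.1594
risk, non-users = 12/109 = 0.1101
RR = 0.1594 / 0.1101 = 1.45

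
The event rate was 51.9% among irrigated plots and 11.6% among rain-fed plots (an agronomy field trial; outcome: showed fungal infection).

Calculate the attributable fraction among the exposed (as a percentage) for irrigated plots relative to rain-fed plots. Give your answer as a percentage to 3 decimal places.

AR% = (0.5190 − 0.1160) / 0.5190 = 0.7765 → 77.649%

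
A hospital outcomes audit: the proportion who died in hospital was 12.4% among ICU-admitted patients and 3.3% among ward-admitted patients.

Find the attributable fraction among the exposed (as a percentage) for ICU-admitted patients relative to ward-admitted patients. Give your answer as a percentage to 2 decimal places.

AR% = (0.12400 − 0.03300) / 0.12400 = 0.7339 → 73.39%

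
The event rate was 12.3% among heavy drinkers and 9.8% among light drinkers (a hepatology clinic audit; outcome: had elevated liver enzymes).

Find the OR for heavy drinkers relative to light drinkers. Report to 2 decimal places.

odds, heavy drinkers = 0.1230/0.8770 = 0.1403
odds, light drinkers = 0.0980/0.9020 = 0.1086
OR = 0.1403 / 0.1086 = 1.29

OR ≈ 1.29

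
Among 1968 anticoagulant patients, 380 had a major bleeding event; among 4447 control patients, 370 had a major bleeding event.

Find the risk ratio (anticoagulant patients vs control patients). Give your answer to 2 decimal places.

RR ≈ 2.32

risk, anticoagulant patients = 380/1968 = 0.1931
risk, control patients = 370/4447 = 0.0832
RR = 0.1931 / 0.0832 = 2.32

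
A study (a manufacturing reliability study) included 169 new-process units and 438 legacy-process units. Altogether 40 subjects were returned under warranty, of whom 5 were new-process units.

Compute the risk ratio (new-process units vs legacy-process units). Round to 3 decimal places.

RR: 0.370

new-process units without the outcome: 169 − 5 = 164
legacy-process units with the outcome: 40 − 5 = 35
legacy-process units without the outcome: 438 − 35 = 403
risk, new-process units = 5/169 = 0.02959
risk, legacy-process units = 35/438 = 0.07991
RR = 0.02959 / 0.07991 = 0.370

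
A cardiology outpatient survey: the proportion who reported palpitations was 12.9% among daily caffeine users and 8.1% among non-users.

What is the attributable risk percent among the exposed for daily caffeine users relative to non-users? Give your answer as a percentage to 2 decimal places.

AR% = (0.1290 − 0.0810) / 0.1290 = 0.3721 → 37.21%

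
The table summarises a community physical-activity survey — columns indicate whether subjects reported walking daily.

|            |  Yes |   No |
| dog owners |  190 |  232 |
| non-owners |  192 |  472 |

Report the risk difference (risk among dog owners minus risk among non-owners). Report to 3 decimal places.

0.161

risk, dog owners = 190/422 = 0.4502
risk, non-owners = 192/664 = 0.2892
risk difference = 0.4502 − 0.2892 = 0.161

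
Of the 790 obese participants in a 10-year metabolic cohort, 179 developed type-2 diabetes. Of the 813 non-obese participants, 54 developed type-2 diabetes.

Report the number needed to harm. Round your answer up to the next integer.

NNH = 7

risk, obese participants = 179/790 = 0.226582
risk, non-obese participants = 54/813 = 0.066421
absolute risk difference = 0.160162
1 / 0.160162 = 6.244 → round up → 7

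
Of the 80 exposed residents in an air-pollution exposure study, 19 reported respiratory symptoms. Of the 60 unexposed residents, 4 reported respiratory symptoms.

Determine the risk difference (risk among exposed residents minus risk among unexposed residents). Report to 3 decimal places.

0.171

risk, exposed residents = 19/80 = 0.2375
risk, unexposed residents = 4/60 = 0.0667
risk difference = 0.2375 − 0.0667 = 0.171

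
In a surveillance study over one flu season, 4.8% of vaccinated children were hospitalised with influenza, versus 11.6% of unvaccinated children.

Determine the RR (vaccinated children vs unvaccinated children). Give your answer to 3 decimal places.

RR = 0.04800 / 0.11600 = 0.414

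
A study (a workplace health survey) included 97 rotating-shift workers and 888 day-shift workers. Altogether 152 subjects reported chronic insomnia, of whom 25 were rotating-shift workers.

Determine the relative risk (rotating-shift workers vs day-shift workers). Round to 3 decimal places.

rotating-shift workers without the outcome: 97 − 25 = 72
day-shift workers with the outcome: 152 − 25 = 127
day-shift workers without the outcome: 888 − 127 = 761
risk, rotating-shift workers = 25/97 = 0.2577
risk, day-shift workers = 127/888 = 0.1430
RR = 0.2577 / 0.1430 = 1.802

RR ≈ 1.802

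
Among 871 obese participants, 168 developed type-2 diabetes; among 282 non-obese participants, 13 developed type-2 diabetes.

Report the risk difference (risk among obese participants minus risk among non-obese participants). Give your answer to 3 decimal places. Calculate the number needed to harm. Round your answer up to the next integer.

risk, obese participants = 168/871 = 0.19288
risk, non-obese participants = 13/282 = 0.04610
risk difference = 0.19288 − 0.04610 = 0.147
absolute risk difference = 0.146782
1 / 0.146782 = 6.813 → round up → 7

RD = 0.147; NNH = 7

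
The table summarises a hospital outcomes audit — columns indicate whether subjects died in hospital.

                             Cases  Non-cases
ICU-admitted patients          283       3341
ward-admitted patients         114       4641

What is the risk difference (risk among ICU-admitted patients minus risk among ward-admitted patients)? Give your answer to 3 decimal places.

risk, ICU-admitted patients = 283/3624 = 0.07809
risk, ward-admitted patients = 114/4755 = 0.02397
risk difference = 0.07809 − 0.02397 = 0.054

RD ≈ 0.054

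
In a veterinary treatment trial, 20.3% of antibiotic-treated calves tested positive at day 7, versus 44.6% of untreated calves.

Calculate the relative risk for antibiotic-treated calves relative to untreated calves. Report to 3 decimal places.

RR = 0.2030 / 0.4460 = 0.455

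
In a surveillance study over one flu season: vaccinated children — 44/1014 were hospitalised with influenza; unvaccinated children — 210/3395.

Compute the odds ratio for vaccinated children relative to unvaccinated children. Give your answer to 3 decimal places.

odds, vaccinated children = 44/970 = 0.04536
odds, unvaccinated children = 210/3185 = 0.06593
OR = 0.04536 / 0.06593 = 0.688

OR ≈ 0.688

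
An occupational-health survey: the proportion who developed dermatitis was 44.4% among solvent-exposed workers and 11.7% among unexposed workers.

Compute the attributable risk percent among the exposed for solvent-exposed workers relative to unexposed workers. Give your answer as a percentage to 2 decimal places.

AR% = (0.4440 − 0.1170) / 0.4440 = 0.7365 → 73.65%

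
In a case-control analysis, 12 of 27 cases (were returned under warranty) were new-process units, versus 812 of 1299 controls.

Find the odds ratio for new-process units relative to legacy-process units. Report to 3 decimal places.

OR = (12 × 487) / (812 × 15) = 5844/12180 ≈ 0.480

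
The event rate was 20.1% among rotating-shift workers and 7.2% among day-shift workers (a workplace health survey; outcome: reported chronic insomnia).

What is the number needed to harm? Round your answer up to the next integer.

absolute risk difference = 0.129000
1 / 0.129000 = 7.752 → round up → 8

NNH ≈ 8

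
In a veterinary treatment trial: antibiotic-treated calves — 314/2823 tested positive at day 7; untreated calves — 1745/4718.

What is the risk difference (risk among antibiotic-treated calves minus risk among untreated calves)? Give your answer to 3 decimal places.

RD: -0.259

risk, antibiotic-treated calves = 314/2823 = 0.1112
risk, untreated calves = 1745/4718 = 0.3699
risk difference = 0.1112 − 0.3699 = -0.259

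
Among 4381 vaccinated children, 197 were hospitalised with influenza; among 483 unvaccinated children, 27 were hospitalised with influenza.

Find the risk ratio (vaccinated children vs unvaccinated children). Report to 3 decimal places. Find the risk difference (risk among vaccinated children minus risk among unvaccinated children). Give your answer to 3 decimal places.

risk, vaccinated children = 197/4381 = 0.04497
risk, unvaccinated children = 27/483 = 0.05590
RR = 0.04497 / 0.05590 = 0.804
risk difference = 0.04497 − 0.05590 = -0.011

RR = 0.804; RD = -0.011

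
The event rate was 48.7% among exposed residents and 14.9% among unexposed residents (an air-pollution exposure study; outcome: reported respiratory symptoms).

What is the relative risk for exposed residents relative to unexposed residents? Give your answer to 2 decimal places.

RR = 0.4870 / 0.1490 = 3.27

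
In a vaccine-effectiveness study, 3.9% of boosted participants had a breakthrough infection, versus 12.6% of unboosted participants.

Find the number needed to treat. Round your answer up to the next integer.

absolute risk difference = 0.087000
1 / 0.087000 = 11.494 → round up → 12

12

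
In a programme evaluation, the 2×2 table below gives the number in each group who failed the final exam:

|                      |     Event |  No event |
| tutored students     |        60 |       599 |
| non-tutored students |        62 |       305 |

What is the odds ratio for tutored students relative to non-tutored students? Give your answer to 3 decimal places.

OR = (60 × 305) / (599 × 62) = 18300/37138 ≈ 0.493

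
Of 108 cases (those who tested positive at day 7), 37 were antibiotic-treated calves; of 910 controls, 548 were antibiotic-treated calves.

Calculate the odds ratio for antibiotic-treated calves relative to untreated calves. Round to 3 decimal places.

OR = (37 × 362) / (548 × 71) = 13394/38908 ≈ 0.344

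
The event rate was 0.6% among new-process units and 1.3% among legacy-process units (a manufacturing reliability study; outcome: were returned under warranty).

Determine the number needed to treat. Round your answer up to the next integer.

absolute risk difference = 0.007000
1 / 0.007000 = 142.857 → round up → 143

143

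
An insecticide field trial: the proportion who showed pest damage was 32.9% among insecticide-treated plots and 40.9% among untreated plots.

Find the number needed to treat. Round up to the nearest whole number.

13

absolute risk difference = 0.080000
1 / 0.080000 = 12.500 → round up → 13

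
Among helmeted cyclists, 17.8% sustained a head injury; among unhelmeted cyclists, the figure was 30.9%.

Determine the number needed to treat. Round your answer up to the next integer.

NNT: 8

absolute risk difference = 0.131000
1 / 0.131000 = 7.634 → round up → 8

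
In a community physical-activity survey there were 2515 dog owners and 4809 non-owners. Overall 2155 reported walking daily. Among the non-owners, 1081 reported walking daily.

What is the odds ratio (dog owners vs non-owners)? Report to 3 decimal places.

2.570

dog owners with the outcome: 2155 − 1081 = 1074
dog owners without the outcome: 2515 − 1074 = 1441
non-owners without the outcome: 4809 − 1081 = 3728
odds, dog owners = 1074/1441 = 0.7453
odds, non-owners = 1081/3728 = 0.2900
OR = 0.7453 / 0.2900 = 2.570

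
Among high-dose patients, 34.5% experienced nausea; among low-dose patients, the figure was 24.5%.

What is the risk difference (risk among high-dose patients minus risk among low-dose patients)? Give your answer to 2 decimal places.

risk difference = 0.3450 − 0.2450 = 0.10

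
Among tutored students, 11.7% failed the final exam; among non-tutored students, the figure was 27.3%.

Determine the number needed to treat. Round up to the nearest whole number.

absolute risk difference = 0.156000
1 / 0.156000 = 6.410 → round up → 7

NNT: 7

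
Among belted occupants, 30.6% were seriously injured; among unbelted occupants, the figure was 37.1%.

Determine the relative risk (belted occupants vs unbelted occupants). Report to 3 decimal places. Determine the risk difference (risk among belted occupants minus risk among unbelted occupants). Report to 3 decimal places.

RR = 0.3060 / 0.3710 = 0.825
risk difference = 0.3060 − 0.3710 = -0.065

RR = 0.825; RD = -0.065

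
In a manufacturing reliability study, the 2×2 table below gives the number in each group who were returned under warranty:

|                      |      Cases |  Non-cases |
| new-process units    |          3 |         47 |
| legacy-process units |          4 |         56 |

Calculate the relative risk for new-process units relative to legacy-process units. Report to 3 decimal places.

0.900

risk, new-process units = 3/50 = 0.0600
risk, legacy-process units = 4/60 = 0.0667
RR = 0.0600 / 0.0667 = 0.900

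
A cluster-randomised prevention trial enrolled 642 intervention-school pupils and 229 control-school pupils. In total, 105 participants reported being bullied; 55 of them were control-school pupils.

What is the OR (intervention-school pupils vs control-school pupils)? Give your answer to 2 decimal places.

0.27

intervention-school pupils with the outcome: 105 − 55 = 50
intervention-school pupils without the outcome: 642 − 50 = 592
control-school pupils without the outcome: 229 − 55 = 174
OR = (50 × 174) / (592 × 55) = 8700/32560 ≈ 0.27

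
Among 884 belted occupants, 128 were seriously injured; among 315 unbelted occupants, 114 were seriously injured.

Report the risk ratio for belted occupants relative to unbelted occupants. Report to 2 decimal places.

0.40

risk, belted occupants = 128/884 = 0.1448
risk, unbelted occupants = 114/315 = 0.3619
RR = 0.1448 / 0.3619 = 0.40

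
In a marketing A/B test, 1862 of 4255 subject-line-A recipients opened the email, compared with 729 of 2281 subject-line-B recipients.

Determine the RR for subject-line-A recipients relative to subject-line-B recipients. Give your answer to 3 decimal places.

RR ≈ 1.369

risk, subject-line-A recipients = 1862/4255 = 0.4376
risk, subject-line-B recipients = 729/2281 = 0.3196
RR = 0.4376 / 0.3196 = 1.369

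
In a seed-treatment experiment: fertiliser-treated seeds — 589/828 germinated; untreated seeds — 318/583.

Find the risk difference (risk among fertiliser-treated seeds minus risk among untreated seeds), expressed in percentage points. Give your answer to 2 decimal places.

risk, fertiliser-treated seeds = 589/828 = 0.7114
risk, untreated seeds = 318/583 = 0.5455
risk difference = 0.7114 − 0.5455 = 0.1659 → 16.59 percentage points

16.59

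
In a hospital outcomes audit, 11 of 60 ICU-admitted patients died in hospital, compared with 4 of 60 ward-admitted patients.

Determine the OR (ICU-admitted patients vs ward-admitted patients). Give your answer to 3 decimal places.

OR = (11 × 56) / (49 × 4) = 616/196 ≈ 3.143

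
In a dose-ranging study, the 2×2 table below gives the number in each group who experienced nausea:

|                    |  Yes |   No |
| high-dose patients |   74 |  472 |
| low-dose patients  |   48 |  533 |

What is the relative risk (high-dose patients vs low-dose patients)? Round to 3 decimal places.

risk, high-dose patients = 74/546 = 0.1355
risk, low-dose patients = 48/581 = 0.0826
RR = 0.1355 / 0.0826 = 1.640

1.640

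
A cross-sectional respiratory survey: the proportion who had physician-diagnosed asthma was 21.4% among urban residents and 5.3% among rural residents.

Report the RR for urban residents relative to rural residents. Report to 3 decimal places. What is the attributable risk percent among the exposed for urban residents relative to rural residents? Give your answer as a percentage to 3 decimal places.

RR = 4.038; AR% = 75.234%

RR = 0.2140 / 0.0530 = 4.038
AR% = (0.2140 − 0.0530) / 0.2140 = 0.7523 → 75.234%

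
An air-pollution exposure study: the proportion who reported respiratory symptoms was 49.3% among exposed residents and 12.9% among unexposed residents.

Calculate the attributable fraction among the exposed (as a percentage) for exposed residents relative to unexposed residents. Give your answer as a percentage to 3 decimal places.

AR% = (0.4930 − 0.1290) / 0.4930 = 0.7383 → 73.834%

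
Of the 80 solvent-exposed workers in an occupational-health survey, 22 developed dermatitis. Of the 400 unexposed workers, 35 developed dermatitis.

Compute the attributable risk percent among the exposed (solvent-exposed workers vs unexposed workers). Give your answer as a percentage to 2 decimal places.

risk, solvent-exposed workers = 22/80 = 0.2750
risk, unexposed workers = 35/400 = 0.0875
AR% = (0.2750 − 0.0875) / 0.2750 = 0.6818 → 68.18%

AR%: 68.18%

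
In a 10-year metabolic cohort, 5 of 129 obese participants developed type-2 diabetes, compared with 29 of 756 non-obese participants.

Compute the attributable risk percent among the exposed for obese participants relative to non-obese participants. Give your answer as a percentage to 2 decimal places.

risk, obese participants = 5/129 = 0.03876
risk, non-obese participants = 29/756 = 0.03836
AR% = (0.03876 − 0.03836) / 0.03876 = 0.0103 → 1.03%

1.03%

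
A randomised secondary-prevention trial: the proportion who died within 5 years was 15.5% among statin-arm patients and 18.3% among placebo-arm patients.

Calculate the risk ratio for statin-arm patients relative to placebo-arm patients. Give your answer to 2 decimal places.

RR = 0.1550 / 0.1830 = 0.85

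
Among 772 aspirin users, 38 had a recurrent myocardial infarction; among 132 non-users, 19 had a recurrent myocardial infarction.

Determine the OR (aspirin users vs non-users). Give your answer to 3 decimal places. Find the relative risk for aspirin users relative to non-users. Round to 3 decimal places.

OR = 0.308; RR = 0.342

odds, aspirin users = 38/734 = 0.05177
odds, non-users = 19/113 = 0.16814
OR = 0.05177 / 0.16814 = 0.308
risk, aspirin users = 38/772 = 0.04922
risk, non-users = 19/132 = 0.14394
RR = 0.04922 / 0.14394 = 0.342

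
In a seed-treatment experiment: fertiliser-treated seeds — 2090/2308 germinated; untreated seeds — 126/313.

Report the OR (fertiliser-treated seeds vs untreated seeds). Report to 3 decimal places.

OR = (2090 × 187) / (218 × 126) = 390830/27468 ≈ 14.229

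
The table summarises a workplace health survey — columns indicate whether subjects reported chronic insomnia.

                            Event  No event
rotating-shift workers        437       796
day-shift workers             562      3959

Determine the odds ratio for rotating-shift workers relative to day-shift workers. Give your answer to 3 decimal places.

OR = (437 × 3959) / (796 × 562) = 1730083/447352 ≈ 3.867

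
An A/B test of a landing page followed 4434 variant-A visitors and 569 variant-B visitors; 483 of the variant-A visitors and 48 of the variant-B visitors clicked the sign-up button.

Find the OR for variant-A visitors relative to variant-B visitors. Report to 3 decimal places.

OR = (483 × 521) / (3951 × 48) = 251643/189648 ≈ 1.327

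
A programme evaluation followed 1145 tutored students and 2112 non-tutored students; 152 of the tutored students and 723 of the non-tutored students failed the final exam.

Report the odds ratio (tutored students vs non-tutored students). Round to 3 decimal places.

OR = (152 × 1389) / (993 × 723) = 211128/717939 ≈ 0.294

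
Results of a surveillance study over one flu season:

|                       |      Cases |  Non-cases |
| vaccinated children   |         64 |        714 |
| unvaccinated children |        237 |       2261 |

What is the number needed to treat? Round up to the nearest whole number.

NNT ≈ 80

risk, vaccinated children = 64/778 = 0.082262
risk, unvaccinated children = 237/2498 = 0.094876
absolute risk difference = 0.012614
1 / 0.012614 = 79.277 → round up → 80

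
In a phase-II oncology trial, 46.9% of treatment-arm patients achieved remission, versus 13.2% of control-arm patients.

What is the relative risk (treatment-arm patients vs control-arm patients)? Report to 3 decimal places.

RR = 0.4690 / 0.1320 = 3.553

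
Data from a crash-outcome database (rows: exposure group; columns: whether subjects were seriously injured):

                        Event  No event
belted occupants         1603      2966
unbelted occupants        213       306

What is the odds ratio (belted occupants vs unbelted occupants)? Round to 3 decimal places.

OR = (1603 × 306) / (2966 × 213) = 490518/631758 ≈ 0.776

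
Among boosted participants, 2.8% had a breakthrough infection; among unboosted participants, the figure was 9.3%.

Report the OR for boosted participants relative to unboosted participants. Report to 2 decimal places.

odds, boosted participants = 0.02800/0.97200 = 0.02881
odds, unboosted participants = 0.09300/0.90700 = 0.10254
OR = 0.02881 / 0.10254 = 0.28

OR = 0.28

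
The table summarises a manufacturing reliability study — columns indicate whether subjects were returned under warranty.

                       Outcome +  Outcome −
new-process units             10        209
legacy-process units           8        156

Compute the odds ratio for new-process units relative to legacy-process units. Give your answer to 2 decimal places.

OR = (10 × 156) / (209 × 8) = 1560/1672 ≈ 0.93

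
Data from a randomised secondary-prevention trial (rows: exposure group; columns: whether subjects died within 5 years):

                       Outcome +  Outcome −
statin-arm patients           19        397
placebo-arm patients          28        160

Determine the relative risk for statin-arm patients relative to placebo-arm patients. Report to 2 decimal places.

risk, statin-arm patients = 19/416 = 0.04567
risk, placebo-arm patients = 28/188 = 0.14894
RR = 0.04567 / 0.14894 = 0.31

RR: 0.31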